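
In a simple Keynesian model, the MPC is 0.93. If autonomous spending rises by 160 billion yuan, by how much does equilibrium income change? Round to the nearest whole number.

ΔY ≈ 2286

The multiplier is 1/(1 − MPC) = 1/0.07.
ΔY = 160/0.07 = 2285.71 ≈ 2286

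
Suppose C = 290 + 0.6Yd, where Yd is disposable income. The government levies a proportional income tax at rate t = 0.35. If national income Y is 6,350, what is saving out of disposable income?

Yd = (1 − 0.35)(6350) = 0.65(6350) = 4127.5
C = 290 + 0.6(4127.5) = 290 + 2476.5 = 2766.5
S = Yd − C = 4127.5 − 2766.5 = 1361

S = 1361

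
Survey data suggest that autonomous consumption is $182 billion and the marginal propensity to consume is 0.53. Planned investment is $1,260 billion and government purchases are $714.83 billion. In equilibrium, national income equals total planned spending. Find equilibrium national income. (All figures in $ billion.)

Y = 4589

Y = C + I + G = 182 + 0.53Y + 1260 + 714.83
Y − 0.53Y = 2156.83
0.47Y = 2156.83, so Y = 2156.83/0.47 = 4589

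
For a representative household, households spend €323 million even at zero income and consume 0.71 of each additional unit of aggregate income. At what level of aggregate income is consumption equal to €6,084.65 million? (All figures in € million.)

323 + 0.71Y = 6084.65
0.71Y = 5761.65, so Y = 5761.65/0.71 = 8115

Y = 8115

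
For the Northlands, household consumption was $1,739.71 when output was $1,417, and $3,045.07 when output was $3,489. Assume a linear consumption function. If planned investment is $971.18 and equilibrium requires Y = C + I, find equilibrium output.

MPC = (3045.07 − 1739.71)/(3489 − 1417) = 1305.36/2072 = 0.63
a = 1739.71 − 0.63(1417) = 847
Equilibrium: Y = 847 + 0.63Y + 971.18
0.37Y = 1818.18, so Y = 1818.18/0.37 = 4914

Y = 4914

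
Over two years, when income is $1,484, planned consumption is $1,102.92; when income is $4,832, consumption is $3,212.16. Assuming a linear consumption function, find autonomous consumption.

a = 168

MPC = ΔC/ΔY = (3212.16 − 1102.92)/(4832 − 1484) = 2109.24/3348 = 0.63
a = C − MPC·Y = 1102.92 − 0.63(1484) = 1102.92 − 934.92 = 168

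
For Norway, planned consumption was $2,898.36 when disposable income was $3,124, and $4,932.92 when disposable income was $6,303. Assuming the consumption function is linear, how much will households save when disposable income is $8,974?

MPC = (4932.92 − 2898.36)/(6303 − 3124) = 2034.56/3179 = 0.64
a = 2898.36 − 0.64(3124) = 2898.36 − 1999.36 = 899
C = 899 + 0.64(8974) = 6642.36
S = 8974 − 6642.36 = 2331.64

S = 2331.64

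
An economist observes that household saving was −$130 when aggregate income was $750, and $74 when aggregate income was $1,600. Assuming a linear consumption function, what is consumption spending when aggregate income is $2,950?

MPS = ΔS/ΔY = (74 − (-130))/(1600 − 750) = 204/850 = 0.24
MPC = 1 − MPS = 0.76
Autonomous saving = -130 − 0.24(750) = -310, so a = 310
C = 310 + 0.76(2950) = 310 + 2242 = 2552

C = 2552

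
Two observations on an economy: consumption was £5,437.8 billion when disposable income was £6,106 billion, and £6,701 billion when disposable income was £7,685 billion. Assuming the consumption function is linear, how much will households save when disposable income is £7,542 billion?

MPC = (6701 − 5437.8)/(7685 − 6106) = 1263.2/1579 = 0.8
a = 5437.8 − 0.8(6106) = 5437.8 − 4884.8 = 553
C = 553 + 0.8(7542) = 6586.6
S = 7542 − 6586.6 = 955.4

S = 955.4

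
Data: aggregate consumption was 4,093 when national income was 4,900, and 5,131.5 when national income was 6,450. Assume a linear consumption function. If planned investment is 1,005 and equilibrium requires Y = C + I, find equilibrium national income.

MPC = (5131.5 − 4093)/(6450 − 4900) = 1038.5/1550 = 0.67
a = 4093 − 0.67(4900) = 810
Equilibrium: Y = 810 + 0.67Y + 1005
0.33Y = 1815, so Y = 1815/0.33 = 5500

Y = 5500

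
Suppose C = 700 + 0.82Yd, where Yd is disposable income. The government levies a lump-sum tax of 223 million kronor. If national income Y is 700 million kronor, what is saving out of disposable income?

S = -614.14

Yd = Y − T = 700 − 223 = 477
C = 700 + 0.82(477) = 700 + 391.14 = 1091.14
S = Yd − C = 477 − 1091.14 = -614.14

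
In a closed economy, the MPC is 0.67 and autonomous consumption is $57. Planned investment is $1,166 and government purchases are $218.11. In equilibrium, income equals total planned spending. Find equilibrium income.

Y = 4367

Y = C + I + G = 57 + 0.67Y + 1166 + 218.11
Y − 0.67Y = 1441.11
0.33Y = 1441.11, so Y = 1441.11/0.33 = 4367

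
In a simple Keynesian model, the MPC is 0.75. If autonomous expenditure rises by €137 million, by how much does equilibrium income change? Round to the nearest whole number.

The multiplier is 1/(1 − MPC) = 1/0.25.
ΔY = 137/0.25 = 548.00 ≈ 548

ΔY ≈ 548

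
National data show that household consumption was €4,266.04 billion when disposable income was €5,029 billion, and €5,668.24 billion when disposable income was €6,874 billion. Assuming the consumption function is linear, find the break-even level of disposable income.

MPC = (5668.24 − 4266.04)/(6874 − 5029) = 1402.2/1845 = 0.76
a = 4266.04 − 0.76(5029) = 4266.04 − 3822.04 = 444
Break-even: Y = a/(1−MPC) = 444/0.24 = 1850

Y = 1850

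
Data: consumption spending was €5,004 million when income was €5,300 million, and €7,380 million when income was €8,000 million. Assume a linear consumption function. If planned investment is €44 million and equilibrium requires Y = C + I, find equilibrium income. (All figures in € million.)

MPC = (7380 − 5004)/(8000 − 5300) = 2376/2700 = 0.88
a = 5004 − 0.88(5300) = 340
Equilibrium: Y = 340 + 0.88Y + 44
0.12Y = 384, so Y = 384/0.12 = 3200

Y = 3200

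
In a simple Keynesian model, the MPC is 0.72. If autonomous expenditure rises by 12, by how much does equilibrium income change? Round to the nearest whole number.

ΔY ≈ 43

The multiplier is 1/(1 − MPC) = 1/0.28.
ΔY = 12/0.28 = 42.86 ≈ 43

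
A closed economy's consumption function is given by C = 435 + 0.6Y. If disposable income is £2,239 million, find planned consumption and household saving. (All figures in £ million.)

C = 435 + 0.6(2239) = 435 + 1343.4 = 1778.4
S = Y − C = 2239 − 1778.4 = 460.6

C = 1778.4; S = 460.6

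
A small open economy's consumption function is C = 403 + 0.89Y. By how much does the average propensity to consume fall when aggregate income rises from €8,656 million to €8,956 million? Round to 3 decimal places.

At Y = 8656: C = 403 + 0.89(8656) = 8106.84, APC = 8106.84/8656 = 0.9366
At Y = 8956: C = 8373.84, APC = 8373.84/8956 = 0.9350
Fall in APC = 0.9366 − 0.9350 = 0.0016 ≈ 0.002

ΔAPC = 0.002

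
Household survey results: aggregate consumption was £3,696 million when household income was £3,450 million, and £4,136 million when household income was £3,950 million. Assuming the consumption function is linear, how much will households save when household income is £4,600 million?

S = -108

MPC = (4136 − 3696)/(3950 − 3450) = 440/500 = 0.88
a = 3696 − 0.88(3450) = 3696 − 3036 = 660
C = 660 + 0.88(4600) = 4708
S = 4600 − 4708 = -108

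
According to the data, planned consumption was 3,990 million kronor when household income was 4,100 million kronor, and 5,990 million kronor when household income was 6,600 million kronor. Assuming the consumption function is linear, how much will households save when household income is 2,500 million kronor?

MPC = (5990 − 3990)/(6600 − 4100) = 2000/2500 = 0.8
a = 3990 − 0.8(4100) = 3990 − 3280 = 710
C = 710 + 0.8(2500) = 2710
S = 2500 − 2710 = -210

S = -210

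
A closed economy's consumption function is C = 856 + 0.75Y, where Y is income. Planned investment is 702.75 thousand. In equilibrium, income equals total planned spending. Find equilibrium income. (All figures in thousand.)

Y = 6235

Y = C + I = 856 + 0.75Y + 702.75
Y − 0.75Y = 1558.75
0.25Y = 1558.75, so Y = 1558.75/0.25 = 6235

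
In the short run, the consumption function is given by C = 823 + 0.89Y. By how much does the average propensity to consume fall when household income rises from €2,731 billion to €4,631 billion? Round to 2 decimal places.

At Y = 2731: C = 823 + 0.89(2731) = 3253.59, APC = 3253.59/2731 = 1.191
At Y = 4631: C = 4944.59, APC = 4944.59/4631 = 1.068
Fall in APC = 1.191 − 1.068 = 0.123 ≈ 0.12

ΔAPC = 0.12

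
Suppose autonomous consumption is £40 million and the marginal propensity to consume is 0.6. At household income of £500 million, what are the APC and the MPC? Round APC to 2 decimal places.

MPC = 0.6 (the slope of the consumption function)
C = 40 + 0.6(500) = 340, so APC = 340/500 = 0.68

APC = 0.68; MPC = 0.6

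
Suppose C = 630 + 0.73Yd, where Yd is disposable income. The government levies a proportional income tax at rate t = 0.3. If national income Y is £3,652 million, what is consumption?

C = 2496.172

Yd = (1 − 0.3)(3652) = 0.7(3652) = 2556.4
C = 630 + 0.73(2556.4) = 630 + 1866.172 = 2496.172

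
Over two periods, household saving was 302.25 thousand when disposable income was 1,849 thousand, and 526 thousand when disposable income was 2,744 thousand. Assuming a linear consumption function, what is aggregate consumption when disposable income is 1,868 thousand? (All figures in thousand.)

C = 1561

MPS = ΔS/ΔY = (526 − 302.25)/(2744 − 1849) = 223.75/895 = 0.25
MPC = 1 − MPS = 0.75
Autonomous saving = 302.25 − 0.25(1849) = -160, so a = 160
C = 160 + 0.75(1868) = 160 + 1401 = 1561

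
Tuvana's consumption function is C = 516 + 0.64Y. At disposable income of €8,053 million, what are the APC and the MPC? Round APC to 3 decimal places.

MPC = 0.64 (the slope of the consumption function)
C = 516 + 0.64(8053) = 5669.92, so APC = 5669.92/8053 = 0.704

APC = 0.704; MPC = 0.64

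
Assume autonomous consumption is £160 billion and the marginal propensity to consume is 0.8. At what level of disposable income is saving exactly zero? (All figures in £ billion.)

Y = 800

At break-even, C = Y: 160 + 0.8Y = Y
0.2Y = 160, so Y = 160/0.2 = 800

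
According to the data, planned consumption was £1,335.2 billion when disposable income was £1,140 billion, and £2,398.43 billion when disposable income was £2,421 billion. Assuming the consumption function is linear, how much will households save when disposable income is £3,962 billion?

S = 284.54

MPC = (2398.43 − 1335.2)/(2421 − 1140) = 1063.23/1281 = 0.83
a = 1335.2 − 0.83(1140) = 1335.2 − 946.2 = 389
C = 389 + 0.83(3962) = 3677.46
S = 3962 − 3677.46 = 284.54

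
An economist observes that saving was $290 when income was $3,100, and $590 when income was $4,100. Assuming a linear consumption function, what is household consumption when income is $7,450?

C = 5855

MPS = ΔS/ΔY = (590 − 290)/(4100 − 3100) = 300/1000 = 0.3
MPC = 1 − MPS = 0.7
Autonomous saving = 290 − 0.3(3100) = -640, so a = 640
C = 640 + 0.7(7450) = 640 + 5215 = 5855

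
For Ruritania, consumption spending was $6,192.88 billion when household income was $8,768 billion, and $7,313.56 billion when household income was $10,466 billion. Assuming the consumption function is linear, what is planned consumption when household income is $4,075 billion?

MPC = (7313.56 − 6192.88)/(10466 − 8768) = 1120.68/1698 = 0.66
a = 6192.88 − 0.66(8768) = 6192.88 − 5786.88 = 406
C = 406 + 0.66(4075) = 406 + 2689.5 = 3095.5

C = 3095.5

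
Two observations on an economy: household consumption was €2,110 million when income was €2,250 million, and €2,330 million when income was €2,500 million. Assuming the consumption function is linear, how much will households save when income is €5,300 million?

MPC = (2330 − 2110)/(2500 − 2250) = 220/250 = 0.88
a = 2110 − 0.88(2250) = 2110 − 1980 = 130
C = 130 + 0.88(5300) = 4794
S = 5300 − 4794 = 506

S = 506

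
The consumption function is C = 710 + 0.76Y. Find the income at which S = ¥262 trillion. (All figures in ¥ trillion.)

Y = 4050

S = Y − C = -710 + 0.24Y
-710 + 0.24Y = 262, so 0.24Y = 972 and Y = 4050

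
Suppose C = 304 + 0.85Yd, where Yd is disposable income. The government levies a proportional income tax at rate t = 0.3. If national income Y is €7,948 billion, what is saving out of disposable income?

Yd = (1 − 0.3)(7948) = 0.7(7948) = 5563.6
C = 304 + 0.85(5563.6) = 304 + 4729.06 = 5033.06
S = Yd − C = 5563.6 − 5033.06 = 530.54

S = 530.54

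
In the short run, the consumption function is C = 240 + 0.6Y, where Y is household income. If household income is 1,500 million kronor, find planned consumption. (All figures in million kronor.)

C = 240 + 0.6(1500) = 240 + 900 = 1140

C = 1140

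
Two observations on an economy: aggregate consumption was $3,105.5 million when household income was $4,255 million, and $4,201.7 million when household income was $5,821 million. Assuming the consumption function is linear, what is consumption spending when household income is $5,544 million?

C = 4007.8

MPC = (4201.7 − 3105.5)/(5821 − 4255) = 1096.2/1566 = 0.7
a = 3105.5 − 0.7(4255) = 3105.5 − 2978.5 = 127
C = 127 + 0.7(5544) = 127 + 3880.8 = 4007.8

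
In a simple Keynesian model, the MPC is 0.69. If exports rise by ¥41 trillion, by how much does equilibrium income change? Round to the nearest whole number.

The multiplier is 1/(1 − MPC) = 1/0.31.
ΔY = 41/0.31 = 132.26 ≈ 132

ΔY ≈ 132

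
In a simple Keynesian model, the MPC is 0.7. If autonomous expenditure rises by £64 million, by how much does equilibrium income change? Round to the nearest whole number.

ΔY ≈ 213

The multiplier is 1/(1 − MPC) = 1/0.3.
ΔY = 64/0.3 = 213.33 ≈ 213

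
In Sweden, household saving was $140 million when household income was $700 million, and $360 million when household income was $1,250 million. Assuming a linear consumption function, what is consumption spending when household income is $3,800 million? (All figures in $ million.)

C = 2420

MPS = ΔS/ΔY = (360 − 140)/(1250 − 700) = 220/550 = 0.4
MPC = 1 − MPS = 0.6
Autonomous saving = 140 − 0.4(700) = -140, so a = 140
C = 140 + 0.6(3800) = 140 + 2280 = 2420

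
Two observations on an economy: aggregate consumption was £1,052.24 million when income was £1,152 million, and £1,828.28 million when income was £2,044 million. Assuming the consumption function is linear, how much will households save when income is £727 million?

S = 44.51

MPC = (1828.28 − 1052.24)/(2044 − 1152) = 776.04/892 = 0.87
a = 1052.24 − 0.87(1152) = 1052.24 − 1002.24 = 50
C = 50 + 0.87(727) = 682.49
S = 727 − 682.49 = 44.51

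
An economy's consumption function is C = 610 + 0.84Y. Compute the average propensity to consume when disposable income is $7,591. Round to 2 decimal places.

C = 610 + 0.84(7591) = 6986.44
APC = C/Y = 6986.44/7591 = 0.92

APC = 0.92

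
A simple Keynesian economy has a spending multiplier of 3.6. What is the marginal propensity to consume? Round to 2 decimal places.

MPC = 0.72

k = 1/(1 − MPC), so 1 − MPC = 1/k = 1/3.6 = 0.2778
MPC = 1 − 0.2778 = 0.72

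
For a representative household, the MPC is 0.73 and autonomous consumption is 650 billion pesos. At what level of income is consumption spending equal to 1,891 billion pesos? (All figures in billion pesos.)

Y = 1700

650 + 0.73Y = 1891
0.73Y = 1241, so Y = 1241/0.73 = 1700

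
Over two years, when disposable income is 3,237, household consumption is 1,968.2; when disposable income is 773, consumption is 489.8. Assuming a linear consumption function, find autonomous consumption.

a = 26

MPC = ΔC/ΔY = (1968.2 − 489.8)/(3237 − 773) = 1478.4/2464 = 0.6
a = C − MPC·Y = 489.8 − 0.6(773) = 489.8 − 463.8 = 26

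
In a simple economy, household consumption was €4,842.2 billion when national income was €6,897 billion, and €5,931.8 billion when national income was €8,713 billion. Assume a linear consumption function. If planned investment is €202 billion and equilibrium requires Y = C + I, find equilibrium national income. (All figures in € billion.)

MPC = (5931.8 − 4842.2)/(8713 − 6897) = 1089.6/1816 = 0.6
a = 4842.2 − 0.6(6897) = 704
Equilibrium: Y = 704 + 0.6Y + 202
0.4Y = 906, so Y = 906/0.4 = 2265

Y = 2265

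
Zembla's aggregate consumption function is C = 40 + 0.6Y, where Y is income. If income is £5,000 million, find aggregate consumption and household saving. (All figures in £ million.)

C = 40 + 0.6(5000) = 40 + 3000 = 3040
S = Y − C = 5000 − 3040 = 1960

C = 3040; S = 1960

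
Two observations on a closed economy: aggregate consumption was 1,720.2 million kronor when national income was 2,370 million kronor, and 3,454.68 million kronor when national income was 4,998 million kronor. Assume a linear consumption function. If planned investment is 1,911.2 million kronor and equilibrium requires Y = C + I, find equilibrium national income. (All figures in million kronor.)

Y = 6080

MPC = (3454.68 − 1720.2)/(4998 − 2370) = 1734.48/2628 = 0.66
a = 1720.2 − 0.66(2370) = 156
Equilibrium: Y = 156 + 0.66Y + 1911.2
0.34Y = 2067.2, so Y = 2067.2/0.34 = 6080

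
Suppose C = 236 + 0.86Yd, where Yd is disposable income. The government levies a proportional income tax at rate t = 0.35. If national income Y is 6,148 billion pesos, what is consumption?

Yd = (1 − 0.35)(6148) = 0.65(6148) = 3996.2
C = 236 + 0.86(3996.2) = 236 + 3436.732 = 3672.732

C = 3672.732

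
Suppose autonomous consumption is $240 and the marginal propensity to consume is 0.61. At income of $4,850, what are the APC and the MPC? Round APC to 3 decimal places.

APC = 0.659; MPC = 0.61

MPC = 0.61 (the slope of the consumption function)
C = 240 + 0.61(4850) = 3198.5, so APC = 3198.5/4850 = 0.659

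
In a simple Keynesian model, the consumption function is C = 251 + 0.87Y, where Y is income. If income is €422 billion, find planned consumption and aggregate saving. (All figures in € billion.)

C = 251 + 0.87(422) = 251 + 367.14 = 618.14
S = Y − C = 422 − 618.14 = -196.14

C = 618.14; S = -196.14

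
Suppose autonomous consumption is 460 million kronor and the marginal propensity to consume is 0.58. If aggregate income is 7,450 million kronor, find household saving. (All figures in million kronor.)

S = 2669

C = 460 + 0.58(7450) = 460 + 4321 = 4781
S = Y − C = 7450 − 4781 = 2669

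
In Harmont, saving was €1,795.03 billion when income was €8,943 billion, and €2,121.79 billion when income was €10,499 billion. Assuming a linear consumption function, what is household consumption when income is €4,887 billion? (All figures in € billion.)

MPS = ΔS/ΔY = (2121.79 − 1795.03)/(10499 − 8943) = 326.76/1556 = 0.21
MPC = 1 − MPS = 0.79
Autonomous saving = 1795.03 − 0.21(8943) = -83, so a = 83
C = 83 + 0.79(4887) = 83 + 3860.73 = 3943.73

C = 3943.73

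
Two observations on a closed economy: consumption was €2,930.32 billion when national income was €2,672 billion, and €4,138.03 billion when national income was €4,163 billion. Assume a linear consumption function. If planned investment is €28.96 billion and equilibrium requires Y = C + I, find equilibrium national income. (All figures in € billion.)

Y = 4184

MPC = (4138.03 − 2930.32)/(4163 − 2672) = 1207.71/1491 = 0.81
a = 2930.32 − 0.81(2672) = 766
Equilibrium: Y = 766 + 0.81Y + 28.96
0.19Y = 794.96, so Y = 794.96/0.19 = 4184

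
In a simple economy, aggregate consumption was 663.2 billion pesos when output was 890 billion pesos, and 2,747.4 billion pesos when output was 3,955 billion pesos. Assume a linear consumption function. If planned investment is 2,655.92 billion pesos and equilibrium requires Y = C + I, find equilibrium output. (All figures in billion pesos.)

Y = 8481

MPC = (2747.4 − 663.2)/(3955 − 890) = 2084.2/3065 = 0.68
a = 663.2 − 0.68(890) = 58
Equilibrium: Y = 58 + 0.68Y + 2655.92
0.32Y = 2713.92, so Y = 2713.92/0.32 = 8481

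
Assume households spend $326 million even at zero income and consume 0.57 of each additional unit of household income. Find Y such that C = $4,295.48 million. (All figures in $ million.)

Y = 6964

326 + 0.57Y = 4295.48
0.57Y = 3969.48, so Y = 3969.48/0.57 = 6964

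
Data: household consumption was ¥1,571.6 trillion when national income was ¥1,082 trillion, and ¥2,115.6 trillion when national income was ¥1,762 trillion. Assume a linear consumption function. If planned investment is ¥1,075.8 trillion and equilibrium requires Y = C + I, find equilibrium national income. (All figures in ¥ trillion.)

Y = 8909

MPC = (2115.6 − 1571.6)/(1762 − 1082) = 544/680 = 0.8
a = 1571.6 − 0.8(1082) = 706
Equilibrium: Y = 706 + 0.8Y + 1075.8
0.2Y = 1781.8, so Y = 1781.8/0.2 = 8909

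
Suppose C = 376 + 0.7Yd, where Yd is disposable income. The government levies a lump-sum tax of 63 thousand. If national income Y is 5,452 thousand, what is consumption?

C = 4148.3

Yd = Y − T = 5452 − 63 = 5389
C = 376 + 0.7(5389) = 376 + 3772.3 = 4148.3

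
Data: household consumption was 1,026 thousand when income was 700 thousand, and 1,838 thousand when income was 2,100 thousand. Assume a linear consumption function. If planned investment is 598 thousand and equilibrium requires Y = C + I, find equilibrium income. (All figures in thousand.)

MPC = (1838 − 1026)/(2100 − 700) = 812/1400 = 0.58
a = 1026 − 0.58(700) = 620
Equilibrium: Y = 620 + 0.58Y + 598
0.42Y = 1218, so Y = 1218/0.42 = 2900

Y = 2900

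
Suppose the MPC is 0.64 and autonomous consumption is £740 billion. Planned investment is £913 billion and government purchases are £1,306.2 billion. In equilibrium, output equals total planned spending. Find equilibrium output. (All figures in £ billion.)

Y = 8220

Y = C + I + G = 740 + 0.64Y + 913 + 1306.2
Y − 0.64Y = 2959.2
0.36Y = 2959.2, so Y = 2959.2/0.36 = 8220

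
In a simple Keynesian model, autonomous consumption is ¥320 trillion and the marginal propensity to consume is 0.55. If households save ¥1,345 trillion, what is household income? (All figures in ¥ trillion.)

S = Y − C = -320 + 0.45Y
-320 + 0.45Y = 1345, so 0.45Y = 1665 and Y = 3700

Y = 3700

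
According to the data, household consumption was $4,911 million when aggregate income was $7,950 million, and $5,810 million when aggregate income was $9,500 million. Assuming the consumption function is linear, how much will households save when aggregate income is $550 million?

S = -69

MPC = (5810 − 4911)/(9500 − 7950) = 899/1550 = 0.58
a = 4911 − 0.58(7950) = 4911 − 4611 = 300
C = 300 + 0.58(550) = 619
S = 550 − 619 = -69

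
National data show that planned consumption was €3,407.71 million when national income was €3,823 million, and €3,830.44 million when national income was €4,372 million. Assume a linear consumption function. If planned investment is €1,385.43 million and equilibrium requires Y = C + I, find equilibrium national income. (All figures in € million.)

MPC = (3830.44 − 3407.71)/(4372 − 3823) = 422.73/549 = 0.77
a = 3407.71 − 0.77(3823) = 464
Equilibrium: Y = 464 + 0.77Y + 1385.43
0.23Y = 1849.43, so Y = 1849.43/0.23 = 8041

Y = 8041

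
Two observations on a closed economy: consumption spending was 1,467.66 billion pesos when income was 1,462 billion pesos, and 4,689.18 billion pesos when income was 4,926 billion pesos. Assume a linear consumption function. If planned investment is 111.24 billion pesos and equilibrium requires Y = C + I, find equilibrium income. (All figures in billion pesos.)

Y = 3132

MPC = (4689.18 − 1467.66)/(4926 − 1462) = 3221.52/3464 = 0.93
a = 1467.66 − 0.93(1462) = 108
Equilibrium: Y = 108 + 0.93Y + 111.24
0.07Y = 219.24, so Y = 219.24/0.07 = 3132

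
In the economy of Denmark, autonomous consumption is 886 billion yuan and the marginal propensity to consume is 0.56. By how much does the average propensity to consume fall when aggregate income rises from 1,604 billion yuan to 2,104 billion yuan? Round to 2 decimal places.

ΔAPC = 0.13

At Y = 1604: C = 886 + 0.56(1604) = 1784.24, APC = 1784.24/1604 = 1.112
At Y = 2104: C = 2064.24, APC = 2064.24/2104 = 0.981
Fall in APC = 1.112 − 0.981 = 0.131 ≈ 0.13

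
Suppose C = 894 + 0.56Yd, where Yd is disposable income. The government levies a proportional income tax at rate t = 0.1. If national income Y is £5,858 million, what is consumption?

C = 3846.432

Yd = (1 − 0.1)(5858) = 0.9(5858) = 5272.2
C = 894 + 0.56(5272.2) = 894 + 2952.432 = 3846.432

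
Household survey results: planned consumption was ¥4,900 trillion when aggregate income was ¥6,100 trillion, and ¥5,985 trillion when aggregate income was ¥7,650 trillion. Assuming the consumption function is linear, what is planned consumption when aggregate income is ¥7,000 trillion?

C = 5530

MPC = (5985 − 4900)/(7650 − 6100) = 1085/1550 = 0.7
a = 4900 − 0.7(6100) = 4900 − 4270 = 630
C = 630 + 0.7(7000) = 630 + 4900 = 5530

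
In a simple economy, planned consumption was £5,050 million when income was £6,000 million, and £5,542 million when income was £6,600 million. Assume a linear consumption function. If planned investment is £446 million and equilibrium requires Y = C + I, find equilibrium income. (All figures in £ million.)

MPC = (5542 − 5050)/(6600 − 6000) = 492/600 = 0.82
a = 5050 − 0.82(6000) = 130
Equilibrium: Y = 130 + 0.82Y + 446
0.18Y = 576, so Y = 576/0.18 = 3200

Y = 3200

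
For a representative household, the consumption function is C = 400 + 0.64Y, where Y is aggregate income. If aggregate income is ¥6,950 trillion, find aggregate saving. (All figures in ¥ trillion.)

S = 2102

C = 400 + 0.64(6950) = 400 + 4448 = 4848
S = Y − C = 6950 − 4848 = 2102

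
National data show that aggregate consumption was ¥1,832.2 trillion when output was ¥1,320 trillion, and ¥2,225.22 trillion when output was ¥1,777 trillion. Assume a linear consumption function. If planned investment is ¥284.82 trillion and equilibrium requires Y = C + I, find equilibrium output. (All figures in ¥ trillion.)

Y = 7013

MPC = (2225.22 − 1832.2)/(1777 − 1320) = 393.02/457 = 0.86
a = 1832.2 − 0.86(1320) = 697
Equilibrium: Y = 697 + 0.86Y + 284.82
0.14Y = 981.82, so Y = 981.82/0.14 = 7013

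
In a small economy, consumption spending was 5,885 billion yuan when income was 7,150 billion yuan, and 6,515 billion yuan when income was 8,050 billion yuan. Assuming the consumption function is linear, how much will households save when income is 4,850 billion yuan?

MPC = (6515 − 5885)/(8050 − 7150) = 630/900 = 0.7
a = 5885 − 0.7(7150) = 5885 − 5005 = 880
C = 880 + 0.7(4850) = 4275
S = 4850 − 4275 = 575

S = 575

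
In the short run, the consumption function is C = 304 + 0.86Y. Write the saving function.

S = -304 + 0.14Y

S = Y − C = Y − (304 + 0.86Y) = -304 + (1 − 0.86)Y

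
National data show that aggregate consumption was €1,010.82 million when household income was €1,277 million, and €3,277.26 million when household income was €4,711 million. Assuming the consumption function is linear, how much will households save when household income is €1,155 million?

MPC = (3277.26 − 1010.82)/(4711 − 1277) = 2266.44/3434 = 0.66
a = 1010.82 − 0.66(1277) = 1010.82 − 842.82 = 168
C = 168 + 0.66(1155) = 930.3
S = 1155 − 930.3 = 224.7

S = 224.7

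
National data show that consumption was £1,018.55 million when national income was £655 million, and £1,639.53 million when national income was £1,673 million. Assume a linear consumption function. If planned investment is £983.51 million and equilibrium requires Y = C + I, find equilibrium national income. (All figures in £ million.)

Y = 4109

MPC = (1639.53 − 1018.55)/(1673 − 655) = 620.98/1018 = 0.61
a = 1018.55 − 0.61(655) = 619
Equilibrium: Y = 619 + 0.61Y + 983.51
0.39Y = 1602.51, so Y = 1602.51/0.39 = 4109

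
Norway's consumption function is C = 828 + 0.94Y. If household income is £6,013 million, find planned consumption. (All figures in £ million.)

C = 828 + 0.94(6013) = 828 + 5652.22 = 6480.22

C = 6480.22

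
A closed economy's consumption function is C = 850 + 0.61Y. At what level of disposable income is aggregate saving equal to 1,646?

S = Y − C = -850 + 0.39Y
-850 + 0.39Y = 1646, so 0.39Y = 2496 and Y = 6400

Y = 6400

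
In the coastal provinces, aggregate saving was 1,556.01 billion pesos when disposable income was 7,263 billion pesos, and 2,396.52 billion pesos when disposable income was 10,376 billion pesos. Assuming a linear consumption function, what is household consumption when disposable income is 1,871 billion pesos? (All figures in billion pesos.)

MPS = ΔS/ΔY = (2396.52 − 1556.01)/(10376 − 7263) = 840.51/3113 = 0.27
MPC = 1 − MPS = 0.73
Autonomous saving = 1556.01 − 0.27(7263) = -405, so a = 405
C = 405 + 0.73(1871) = 405 + 1365.83 = 1770.83

C = 1770.83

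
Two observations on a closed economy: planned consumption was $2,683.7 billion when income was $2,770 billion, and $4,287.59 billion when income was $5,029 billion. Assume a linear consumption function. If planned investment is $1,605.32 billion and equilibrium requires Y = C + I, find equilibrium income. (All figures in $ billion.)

MPC = (4287.59 − 2683.7)/(5029 − 2770) = 1603.89/2259 = 0.71
a = 2683.7 − 0.71(2770) = 717
Equilibrium: Y = 717 + 0.71Y + 1605.32
0.29Y = 2322.32, so Y = 2322.32/0.29 = 8008

Y = 8008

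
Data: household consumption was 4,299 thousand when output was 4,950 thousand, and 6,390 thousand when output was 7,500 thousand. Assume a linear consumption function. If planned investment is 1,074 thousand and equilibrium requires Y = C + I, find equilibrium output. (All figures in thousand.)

MPC = (6390 − 4299)/(7500 − 4950) = 2091/2550 = 0.82
a = 4299 − 0.82(4950) = 240
Equilibrium: Y = 240 + 0.82Y + 1074
0.18Y = 1314, so Y = 1314/0.18 = 7300

Y = 7300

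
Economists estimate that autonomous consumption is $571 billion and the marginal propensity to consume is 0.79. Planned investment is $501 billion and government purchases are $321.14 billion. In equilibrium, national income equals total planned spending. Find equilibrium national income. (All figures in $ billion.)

Y = 6634

Y = C + I + G = 571 + 0.79Y + 501 + 321.14
Y − 0.79Y = 1393.14
0.21Y = 1393.14, so Y = 1393.14/0.21 = 6634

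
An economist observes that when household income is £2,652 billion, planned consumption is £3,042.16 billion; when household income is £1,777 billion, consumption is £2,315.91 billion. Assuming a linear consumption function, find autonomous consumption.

MPC = ΔC/ΔY = (3042.16 − 2315.91)/(2652 − 1777) = 726.25/875 = 0.83
a = C − MPC·Y = 2315.91 − 0.83(1777) = 2315.91 − 1474.91 = 841

a = 841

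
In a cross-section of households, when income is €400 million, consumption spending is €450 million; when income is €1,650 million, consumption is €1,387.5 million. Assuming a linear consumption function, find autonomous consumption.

a = 150

MPC = ΔC/ΔY = (1387.5 − 450)/(1650 − 400) = 937.5/1250 = 0.75
a = C − MPC·Y = 450 − 0.75(400) = 450 − 300 = 150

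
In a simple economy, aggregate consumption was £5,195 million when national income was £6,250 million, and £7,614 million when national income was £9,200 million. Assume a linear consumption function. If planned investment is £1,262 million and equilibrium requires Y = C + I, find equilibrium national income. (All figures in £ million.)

Y = 7400

MPC = (7614 − 5195)/(9200 − 6250) = 2419/2950 = 0.82
a = 5195 − 0.82(6250) = 70
Equilibrium: Y = 70 + 0.82Y + 1262
0.18Y = 1332, so Y = 1332/0.18 = 7400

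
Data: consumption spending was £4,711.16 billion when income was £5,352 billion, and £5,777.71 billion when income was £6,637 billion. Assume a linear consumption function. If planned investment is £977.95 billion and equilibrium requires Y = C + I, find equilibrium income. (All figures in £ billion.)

MPC = (5777.71 − 4711.16)/(6637 − 5352) = 1066.55/1285 = 0.83
a = 4711.16 − 0.83(5352) = 269
Equilibrium: Y = 269 + 0.83Y + 977.95
0.17Y = 1246.95, so Y = 1246.95/0.17 = 7335

Y = 7335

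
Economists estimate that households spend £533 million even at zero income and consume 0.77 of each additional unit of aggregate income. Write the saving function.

S = Y − C = Y − (533 + 0.77Y) = -533 + (1 − 0.77)Y

S = -533 + 0.23Y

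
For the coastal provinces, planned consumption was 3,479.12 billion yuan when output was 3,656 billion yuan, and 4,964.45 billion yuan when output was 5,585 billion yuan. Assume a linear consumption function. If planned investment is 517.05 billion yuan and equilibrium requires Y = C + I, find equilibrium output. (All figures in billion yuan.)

MPC = (4964.45 − 3479.12)/(5585 − 3656) = 1485.33/1929 = 0.77
a = 3479.12 − 0.77(3656) = 664
Equilibrium: Y = 664 + 0.77Y + 517.05
0.23Y = 1181.05, so Y = 1181.05/0.23 = 5135

Y = 5135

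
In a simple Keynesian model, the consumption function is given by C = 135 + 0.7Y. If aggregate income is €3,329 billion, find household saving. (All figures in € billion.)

S = 863.7

C = 135 + 0.7(3329) = 135 + 2330.3 = 2465.3
S = Y − C = 3329 − 2465.3 = 863.7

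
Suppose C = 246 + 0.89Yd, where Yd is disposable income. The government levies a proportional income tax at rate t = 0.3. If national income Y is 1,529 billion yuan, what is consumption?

Yd = (1 − 0.3)(1529) = 0.7(1529) = 1070.3
C = 246 + 0.89(1070.3) = 246 + 952.567 = 1198.567

C = 1198.567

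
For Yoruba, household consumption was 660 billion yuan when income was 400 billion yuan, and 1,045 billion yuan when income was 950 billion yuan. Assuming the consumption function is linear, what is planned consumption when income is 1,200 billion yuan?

MPC = (1045 − 660)/(950 − 400) = 385/550 = 0.7
a = 660 − 0.7(400) = 660 − 280 = 380
C = 380 + 0.7(1200) = 380 + 840 = 1220

C = 1220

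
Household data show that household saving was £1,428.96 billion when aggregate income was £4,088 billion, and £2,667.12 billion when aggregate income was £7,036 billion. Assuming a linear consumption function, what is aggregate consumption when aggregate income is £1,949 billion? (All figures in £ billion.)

C = 1418.42

MPS = ΔS/ΔY = (2667.12 − 1428.96)/(7036 − 4088) = 1238.16/2948 = 0.42
MPC = 1 − MPS = 0.58
Autonomous saving = 1428.96 − 0.42(4088) = -288, so a = 288
C = 288 + 0.58(1949) = 288 + 1130.42 = 1418.42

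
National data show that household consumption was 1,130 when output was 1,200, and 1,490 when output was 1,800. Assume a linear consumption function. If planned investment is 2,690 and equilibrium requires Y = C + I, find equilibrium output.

MPC = (1490 − 1130)/(1800 − 1200) = 360/600 = 0.6
a = 1130 − 0.6(1200) = 410
Equilibrium: Y = 410 + 0.6Y + 2690
0.4Y = 3100, so Y = 3100/0.4 = 7750

Y = 7750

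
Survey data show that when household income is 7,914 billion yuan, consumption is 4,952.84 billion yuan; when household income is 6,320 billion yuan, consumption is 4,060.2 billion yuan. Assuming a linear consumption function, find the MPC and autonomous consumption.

MPC = 0.56; a = 521

MPC = ΔC/ΔY = (4952.84 − 4060.2)/(7914 − 6320) = 892.64/1594 = 0.56
a = C − MPC·Y = 4060.2 − 0.56(6320) = 4060.2 − 3539.2 = 521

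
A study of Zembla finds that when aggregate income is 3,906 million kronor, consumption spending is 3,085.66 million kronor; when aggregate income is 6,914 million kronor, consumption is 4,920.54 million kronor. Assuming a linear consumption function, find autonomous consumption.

a = 703

MPC = ΔC/ΔY = (4920.54 − 3085.66)/(6914 − 3906) = 1834.88/3008 = 0.61
a = C − MPC·Y = 3085.66 − 0.61(3906) = 3085.66 − 2382.66 = 703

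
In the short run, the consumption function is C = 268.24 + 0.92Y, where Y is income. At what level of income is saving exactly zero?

At break-even, C = Y: 268.24 + 0.92Y = Y
0.08Y = 268.24, so Y = 268.24/0.08 = 3353

Y = 3353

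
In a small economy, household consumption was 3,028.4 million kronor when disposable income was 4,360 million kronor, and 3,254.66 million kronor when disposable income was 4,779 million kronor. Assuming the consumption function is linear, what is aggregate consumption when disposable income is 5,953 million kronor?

MPC = (3254.66 − 3028.4)/(4779 − 4360) = 226.26/419 = 0.54
a = 3028.4 − 0.54(4360) = 3028.4 − 2354.4 = 674
C = 674 + 0.54(5953) = 674 + 3214.62 = 3888.62

C = 3888.62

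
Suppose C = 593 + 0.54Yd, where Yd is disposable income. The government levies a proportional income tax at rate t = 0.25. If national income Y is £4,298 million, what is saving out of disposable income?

Yd = (1 − 0.25)(4298) = 0.75(4298) = 3223.5
C = 593 + 0.54(3223.5) = 593 + 1740.69 = 2333.69
S = Yd − C = 3223.5 − 2333.69 = 889.81

S = 889.81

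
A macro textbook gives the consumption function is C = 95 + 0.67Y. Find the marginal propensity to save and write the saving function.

MPS = 1 − MPC = 1 − 0.67 = 0.33
S = Y − C = -95 + 0.33Y

MPS = 0.33; S = -95 + 0.33Y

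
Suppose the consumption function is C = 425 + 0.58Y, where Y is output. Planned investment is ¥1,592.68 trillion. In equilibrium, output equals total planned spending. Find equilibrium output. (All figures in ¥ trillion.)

Y = 4804

Y = C + I = 425 + 0.58Y + 1592.68
Y − 0.58Y = 2017.68
0.42Y = 2017.68, so Y = 2017.68/0.42 = 4804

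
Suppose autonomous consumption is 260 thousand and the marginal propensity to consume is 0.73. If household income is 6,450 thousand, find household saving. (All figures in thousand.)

S = 1481.5

C = 260 + 0.73(6450) = 260 + 4708.5 = 4968.5
S = Y − C = 6450 − 4968.5 = 1481.5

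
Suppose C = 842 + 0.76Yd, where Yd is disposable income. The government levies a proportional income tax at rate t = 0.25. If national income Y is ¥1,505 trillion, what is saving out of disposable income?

S = -571.1

Yd = (1 − 0.25)(1505) = 0.75(1505) = 1128.75
C = 842 + 0.76(1128.75) = 842 + 857.85 = 1699.85
S = Yd − C = 1128.75 − 1699.85 = -571.1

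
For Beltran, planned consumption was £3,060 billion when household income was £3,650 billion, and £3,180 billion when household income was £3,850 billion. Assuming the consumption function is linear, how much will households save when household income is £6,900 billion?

MPC = (3180 − 3060)/(3850 − 3650) = 120/200 = 0.6
a = 3060 − 0.6(3650) = 3060 − 2190 = 870
C = 870 + 0.6(6900) = 5010
S = 6900 − 5010 = 1890

S = 1890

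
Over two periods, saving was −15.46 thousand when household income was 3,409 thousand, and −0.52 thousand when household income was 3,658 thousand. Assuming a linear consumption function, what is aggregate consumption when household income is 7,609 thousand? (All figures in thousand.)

MPS = ΔS/ΔY = (-0.52 − (-15.46))/(3658 − 3409) = 14.94/249 = 0.06
MPC = 1 − MPS = 0.94
Autonomous saving = -15.46 − 0.06(3409) = -220, so a = 220
C = 220 + 0.94(7609) = 220 + 7152.46 = 7372.46

C = 7372.46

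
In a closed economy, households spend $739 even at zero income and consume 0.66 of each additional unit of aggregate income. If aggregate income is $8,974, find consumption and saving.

C = 6661.84; S = 2312.16

C = 739 + 0.66(8974) = 739 + 5922.84 = 6661.84
S = Y − C = 8974 − 6661.84 = 2312.16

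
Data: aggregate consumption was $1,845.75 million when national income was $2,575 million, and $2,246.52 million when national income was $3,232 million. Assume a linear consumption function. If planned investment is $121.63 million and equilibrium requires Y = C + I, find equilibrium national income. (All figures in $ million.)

Y = 1017

MPC = (2246.52 − 1845.75)/(3232 − 2575) = 400.77/657 = 0.61
a = 1845.75 − 0.61(2575) = 275
Equilibrium: Y = 275 + 0.61Y + 121.63
0.39Y = 396.63, so Y = 396.63/0.39 = 1017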